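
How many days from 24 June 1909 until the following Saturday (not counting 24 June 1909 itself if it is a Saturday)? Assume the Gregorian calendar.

Jun 24, 1909 is a Thursday.
From Thursday to the next Saturday is 2 days.

2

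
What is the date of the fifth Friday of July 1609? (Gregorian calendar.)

July 1, 1609 is a Wednesday.
The first Friday is therefore July 3 (2 days later).
The fifth Friday is 3 + 4×7 = July 31.

July 31, 1609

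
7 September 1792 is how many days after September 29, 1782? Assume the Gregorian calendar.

3631

Sep 29, 1782 → Sep 29, 1783: 365 days.
Sep 29, 1783 → Sep 29, 1784: 366 days (Feb 29, 1784 is in that span).
Sep 29, 1784 → Sep 29, 1785: 365 days.
Sep 29, 1785 → Sep 29, 1786: 365 days.
Sep 29, 1786 → Sep 29, 1787: 365 days.
Sep 29, 1787 → Sep 29, 1788: 366 days (Feb 29, 1788 is in that span).
Sep 29, 1788 → Sep 29, 1789: 365 days.
Sep 29, 1789 → Sep 29, 1790: 365 days.
Sep 29, 1790 → Sep 29, 1791: 365 days.
Sep 29, 1791 → Oct 29, 1791: 30 days (September has 30).
Oct 29, 1791 → Nov 29, 1791: 31 days (October has 31).
Nov 29, 1791 → Dec 29, 1791: 30 days (November has 30).
Dec 29, 1791 → Jan 29, 1792: 31 days (December has 31).
Jan 29, 1792 → Feb 29, 1792: 31 days (January has 31).
Feb 29, 1792 → Mar 29, 1792: 29 days (February has 29).
Mar 29, 1792 → Apr 29, 1792: 31 days (March has 31).
Apr 29, 1792 → May 29, 1792: 30 days (April has 30).
May 29, 1792 → Jun 29, 1792: 31 days (May has 31).
Jun 29, 1792 → Jul 29, 1792: 30 days (June has 30).
Jul 29, 1792 → Aug 29, 1792: 31 days (July has 31).
Aug 29, 1792 → Sep 7, 1792: 9 days.
Total: 3631 days.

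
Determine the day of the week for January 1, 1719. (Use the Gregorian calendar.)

Doomsday rule: the anchor day for the 1700s is Sunday. For year 19: 19÷12 = 1 r 7, and 7÷4 = 1, so 1+7+1 = 9.
Sunday + 9 ≡ Tuesday — that's 1719's doomsday.
In January the doomsday date is Jan 3 (1719 is not a leap year).
Jan 1 is 2 days before Jan 3; 2 mod 7 = 2, so Tuesday − 2 = Sunday.

Sunday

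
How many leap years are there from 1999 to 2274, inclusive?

Multiples of 4 in [1999,2274]: 69.
Of those, multiples of 100: 3 (not leap unless ÷400).
Multiples of 400: 1.
Leap years = 69 − 3 + 1 = 67.

67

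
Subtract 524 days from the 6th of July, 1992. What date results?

January 29, 1991

−366 (one year; includes Feb 29, 1992) → Jul 6, 1991 (158 left).
−6 → Jun 30, 1991 (end of Jun, 30 days; 152 left).
−30 → May 31, 1991 (end of May, 31 days; 122 left).
−31 → Apr 30, 1991 (end of Apr, 30 days; 91 left).
−30 → Mar 31, 1991 (end of Mar, 31 days; 61 left).
−31 → Feb 28, 1991 (end of Feb, 28 days; 30 left).
−28 → Jan 31, 1991 (end of Jan, 31 days; 2 left).
−2 → Jan 29, 1991.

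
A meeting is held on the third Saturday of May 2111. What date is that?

May 1, 2111 is a Friday.
The first Saturday is therefore May 2 (1 days later).
The third Saturday is 2 + 2×7 = May 16.

May 16, 2111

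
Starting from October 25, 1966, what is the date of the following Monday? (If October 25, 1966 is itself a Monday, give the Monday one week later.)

Oct 25, 1966 is a Tuesday.
From Tuesday to the next Monday is 6 days.
Oct 25, 1966 + 6 = Oct 31, 1966.

October 31, 1966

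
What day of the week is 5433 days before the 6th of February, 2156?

First find the weekday of Feb 6, 2156. Doomsday rule: the anchor day for the 2100s is Sunday. For year 56: 56÷12 = 4 r 8, and 8÷4 = 2, so 4+8+2 = 14.
Sunday + 14 ≡ Sunday — that's 2156's doomsday.
In February the doomsday date is Feb 29 (2156 is a leap year (divisible by 4)).
Feb 6 is 23 days before Feb 29; 23 mod 7 = 2, so Sunday − 2 = Friday.
5433 mod 7 = 1, so 5433 days before a Friday is Friday − 1 = Thursday.

Thursday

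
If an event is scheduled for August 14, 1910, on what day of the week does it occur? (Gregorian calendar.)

Sunday

Doomsday rule: the anchor day for the 1900s is Wednesday. For year 10: 10÷12 = 0 r 10, and 10÷4 = 2, so 0+10+2 = 12.
Wednesday + 12 ≡ Monday — that's 1910's doomsday.
In August the doomsday date is Aug 8.
Aug 14 is 6 days after Aug 8; 6 mod 7 = 6, so Monday + 6 = Sunday.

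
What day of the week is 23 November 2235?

Doomsday rule: the anchor day for the 2200s is Friday. For year 35: 35÷12 = 2 r 11, and 11÷4 = 2, so 2+11+2 = 15.
Friday + 15 ≡ Saturday — that's 2235's doomsday.
In November the doomsday date is Nov 7.
Nov 23 is 16 days after Nov 7; 16 mod 7 = 2, so Saturday + 2 = Monday.

Monday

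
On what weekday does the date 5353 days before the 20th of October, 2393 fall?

First find the weekday of Oct 20, 2393. Doomsday rule: the anchor day for the 2300s is Wednesday. For year 93: 93÷12 = 7 r 9, and 9÷4 = 2, so 7+9+2 = 18.
Wednesday + 18 ≡ Sunday — that's 2393's doomsday.
In October the doomsday date is Oct 10.
Oct 20 is 10 days after Oct 10; 10 mod 7 = 3, so Sunday + 3 = Wednesday.
5353 mod 7 = 5, so 5353 days before a Wednesday is Wednesday − 5 = Friday.

Friday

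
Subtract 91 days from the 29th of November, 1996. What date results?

−29 → Oct 31, 1996 (end of Oct, 31 days; 62 left).
−31 → Sep 30, 1996 (end of Sep, 30 days; 31 left).
−30 → Aug 31, 1996 (end of Aug, 31 days; 1 left).
−1 → Aug 30, 1996.

August 30, 1996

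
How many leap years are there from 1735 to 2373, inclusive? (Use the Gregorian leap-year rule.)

Multiples of 4 in [1735,2373]: 160.
Of those, multiples of 100: 6 (not leap unless ÷400).
Multiples of 400: 1.
Leap years = 160 − 6 + 1 = 155.

155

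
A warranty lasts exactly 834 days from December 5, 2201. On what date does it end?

+365 (one year) → Dec 5, 2202 (469 left).
+365 (one year) → Dec 5, 2203 (104 left).
Dec has 31 days: +27 → Jan 1, 2204 (77 left).
Jan has 31 days: +31 → Feb 1, 2204 (46 left).
Feb has 29 days: +29 → Mar 1, 2204 (17 left).
+17 → Mar 18, 2204.

March 18, 2204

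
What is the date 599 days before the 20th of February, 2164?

−365 (one year) → Feb 20, 2163 (234 left).
−20 → Jan 31, 2163 (end of Jan, 31 days; 214 left).
−31 → Dec 31, 2162 (end of Dec, 31 days; 183 left).
−31 → Nov 30, 2162 (end of Nov, 30 days; 152 left).
−30 → Oct 31, 2162 (end of Oct, 31 days; 122 left).
−31 → Sep 30, 2162 (end of Sep, 30 days; 91 left).
−30 → Aug 31, 2162 (end of Aug, 31 days; 61 left).
−31 → Jul 31, 2162 (end of Jul, 31 days; 30 left).
−30 → Jul 1, 2162.

July 1, 2162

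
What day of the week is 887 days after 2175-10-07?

Oct 7, 2175 is a Saturday.
887 mod 7 = 5, so 887 days after a Saturday is Saturday + 5 = Thursday.

Thursday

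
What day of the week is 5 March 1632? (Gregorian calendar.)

Doomsday rule: the anchor day for the 1600s is Tuesday. For year 32: 32÷12 = 2 r 8, and 8÷4 = 2, so 2+8+2 = 12.
Tuesday + 12 ≡ Sunday — that's 1632's doomsday.
In March the doomsday date is Mar 14.
Mar 5 is 9 days before Mar 14; 9 mod 7 = 2, so Sunday − 2 = Friday.

Friday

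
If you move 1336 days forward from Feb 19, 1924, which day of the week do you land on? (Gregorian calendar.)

First find the weekday of Feb 19, 1924. Doomsday rule: the anchor day for the 1900s is Wednesday. For year 24: 24÷12 = 2 r 0, and 0÷4 = 0, so 2+0+0 = 2.
Wednesday + 2 ≡ Friday — that's 1924's doomsday.
In February the doomsday date is Feb 29 (1924 is a leap year (divisible by 4)).
Feb 19 is 10 days before Feb 29; 10 mod 7 = 3, so Friday − 3 = Tuesday.
1336 mod 7 = 6, so 1336 days after a Tuesday is Tuesday + 6 = Monday.

Monday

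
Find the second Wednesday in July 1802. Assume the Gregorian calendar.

July 14, 1802

July 1, 1802 is a Thursday.
The first Wednesday is therefore July 7 (6 days later).
The second Wednesday is 7 + 1×7 = July 14.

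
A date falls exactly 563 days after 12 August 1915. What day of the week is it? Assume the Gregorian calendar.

First find the weekday of Aug 12, 1915. Doomsday rule: the anchor day for the 1900s is Wednesday. For year 15: 15÷12 = 1 r 3, and 3÷4 = 0, so 1+3+0 = 4.
Wednesday + 4 ≡ Sunday — that's 1915's doomsday.
In August the doomsday date is Aug 8.
Aug 12 is 4 days after Aug 8; 4 mod 7 = 4, so Sunday + 4 = Thursday.
563 mod 7 = 3, so 563 days after a Thursday is Thursday + 3 = Sunday.

Sunday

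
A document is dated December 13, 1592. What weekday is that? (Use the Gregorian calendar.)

Sunday

Doomsday rule: the anchor day for the 1500s is Wednesday. For year 92: 92÷12 = 7 r 8, and 8÷4 = 2, so 7+8+2 = 17.
Wednesday + 17 ≡ Saturday — that's 1592's doomsday.
In December the doomsday date is Dec 12.
Dec 13 is 1 day after Dec 12; 1 mod 7 = 1, so Saturday + 1 = Sunday.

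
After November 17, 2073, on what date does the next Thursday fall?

November 23, 2073

Nov 17, 2073 is a Friday.
From Friday to the next Thursday is 6 days.
Nov 17, 2073 + 6 = Nov 23, 2073.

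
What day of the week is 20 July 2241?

Tuesday

Doomsday rule: the anchor day for the 2200s is Friday. For year 41: 41÷12 = 3 r 5, and 5÷4 = 1, so 3+5+1 = 9.
Friday + 9 ≡ Sunday — that's 2241's doomsday.
In July the doomsday date is Jul 11.
Jul 20 is 9 days after Jul 11; 9 mod 7 = 2, so Sunday + 2 = Tuesday.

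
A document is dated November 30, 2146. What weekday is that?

Doomsday rule: the anchor day for the 2100s is Sunday. For year 46: 46÷12 = 3 r 10, and 10÷4 = 2, so 3+10+2 = 15.
Sunday + 15 ≡ Monday — that's 2146's doomsday.
In November the doomsday date is Nov 7.
Nov 30 is 23 days after Nov 7; 23 mod 7 = 2, so Monday + 2 = Wednesday.

Wednesday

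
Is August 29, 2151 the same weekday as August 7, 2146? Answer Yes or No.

Yes

From Aug 7, 2146 to Aug 29, 2151 is 1848 days.
1848 mod 7 = 0, so they are the same weekday.
(Aug 7, 2146 is a Sunday; Aug 29, 2151 is a Sunday.)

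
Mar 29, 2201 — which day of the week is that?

Sunday

Doomsday rule: the anchor day for the 2200s is Friday. For year 01: 1÷12 = 0 r 1, and 1÷4 = 0, so 0+1+0 = 1.
Friday + 1 ≡ Saturday — that's 2201's doomsday.
In March the doomsday date is Mar 14.
Mar 29 is 15 days after Mar 14; 15 mod 7 = 1, so Saturday + 1 = Sunday.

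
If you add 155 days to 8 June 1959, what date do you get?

November 10, 1959

Jun has 30 days: +23 → Jul 1, 1959 (132 left).
Jul has 31 days: +31 → Aug 1, 1959 (101 left).
Aug has 31 days: +31 → Sep 1, 1959 (70 left).
Sep has 30 days: +30 → Oct 1, 1959 (40 left).
Oct has 31 days: +31 → Nov 1, 1959 (9 left).
+9 → Nov 10, 1959.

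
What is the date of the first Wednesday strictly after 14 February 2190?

Feb 14, 2190 is a Sunday.
From Sunday to the next Wednesday is 3 days.
Feb 14, 2190 + 3 = Feb 17, 2190.

February 17, 2190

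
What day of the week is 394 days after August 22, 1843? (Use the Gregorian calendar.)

Thursday

Aug 22, 1843 is a Tuesday.
394 mod 7 = 2, so 394 days after a Tuesday is Tuesday + 2 = Thursday.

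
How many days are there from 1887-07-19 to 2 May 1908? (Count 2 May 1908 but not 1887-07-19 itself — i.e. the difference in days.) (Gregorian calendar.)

7592

Jul 19, 1887 → Jul 19, 1888: 366 days (Feb 29, 1888 is in that span).
Jul 19, 1888 → Jul 19, 1889: 365 days.
Jul 19, 1889 → Jul 19, 1890: 365 days.
Jul 19, 1890 → Jul 19, 1891: 365 days.
Jul 19, 1891 → Jul 19, 1892: 366 days (Feb 29, 1892 is in that span).
Jul 19, 1892 → Jul 19, 1893: 365 days.
Jul 19, 1893 → Jul 19, 1894: 365 days.
Jul 19, 1894 → Jul 19, 1895: 365 days.
Jul 19, 1895 → Jul 19, 1896: 366 days (Feb 29, 1896 is in that span).
Jul 19, 1896 → Jul 19, 1897: 365 days.
Jul 19, 1897 → Jul 19, 1898: 365 days.
Jul 19, 1898 → Jul 19, 1899: 365 days.
Jul 19, 1899 → Jul 19, 1900: 365 days.
Jul 19, 1900 → Jul 19, 1901: 365 days.
Jul 19, 1901 → Jul 19, 1902: 365 days.
Jul 19, 1902 → Jul 19, 1903: 365 days.
Jul 19, 1903 → Jul 19, 1904: 366 days (Feb 29, 1904 is in that span).
Jul 19, 1904 → Jul 19, 1905: 365 days.
Jul 19, 1905 → Jul 19, 1906: 365 days.
Jul 19, 1906 → Jul 19, 1907: 365 days.
Jul 19, 1907 → Aug 19, 1907: 31 days (July has 31).
Aug 19, 1907 → Sep 19, 1907: 31 days (August has 31).
Sep 19, 1907 → Oct 19, 1907: 30 days (September has 30).
Oct 19, 1907 → Nov 19, 1907: 31 days (October has 31).
Nov 19, 1907 → Dec 19, 1907: 30 days (November has 30).
Dec 19, 1907 → Jan 19, 1908: 31 days (December has 31).
Jan 19, 1908 → Feb 19, 1908: 31 days (January has 31).
Feb 19, 1908 → Mar 19, 1908: 29 days (February has 29).
Mar 19, 1908 → Apr 19, 1908: 31 days (March has 31).
Apr 19, 1908 → May 2, 1908: 13 days.
Total: 7592 days.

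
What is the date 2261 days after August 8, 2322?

October 16, 2328

+365 (one year) → Aug 8, 2323 (1896 left).
+366 (one year; includes Feb 29, 2324) → Aug 8, 2324 (1530 left).
+365 (one year) → Aug 8, 2325 (1165 left).
+365 (one year) → Aug 8, 2326 (800 left).
+365 (one year) → Aug 8, 2327 (435 left).
+366 (one year; includes Feb 29, 2328) → Aug 8, 2328 (69 left).
Aug has 31 days: +24 → Sep 1, 2328 (45 left).
Sep has 30 days: +30 → Oct 1, 2328 (15 left).
+15 → Oct 16, 2328.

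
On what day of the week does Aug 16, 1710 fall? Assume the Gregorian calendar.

Doomsday rule: the anchor day for the 1700s is Sunday. For year 10: 10÷12 = 0 r 10, and 10÷4 = 2, so 0+10+2 = 12.
Sunday + 12 ≡ Friday — that's 1710's doomsday.
In August the doomsday date is Aug 8.
Aug 16 is 8 days after Aug 8; 8 mod 7 = 1, so Friday + 1 = Saturday.

Saturday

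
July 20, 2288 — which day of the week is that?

Friday

Doomsday rule: the anchor day for the 2200s is Friday. For year 88: 88÷12 = 7 r 4, and 4÷4 = 1, so 7+4+1 = 12.
Friday + 12 ≡ Wednesday — that's 2288's doomsday.
In July the doomsday date is Jul 11.
Jul 20 is 9 days after Jul 11; 9 mod 7 = 2, so Wednesday + 2 = Friday.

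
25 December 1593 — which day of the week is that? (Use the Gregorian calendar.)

Doomsday rule: the anchor day for the 1500s is Wednesday. For year 93: 93÷12 = 7 r 9, and 9÷4 = 2, so 7+9+2 = 18.
Wednesday + 18 ≡ Sunday — that's 1593's doomsday.
In December the doomsday date is Dec 12.
Dec 25 is 13 days after Dec 12; 13 mod 7 = 6, so Sunday + 6 = Saturday.

Saturday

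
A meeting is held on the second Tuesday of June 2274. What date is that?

June 1, 2274 is a Monday.
The first Tuesday is therefore June 2 (1 days later).
The second Tuesday is 2 + 1×7 = June 9.

June 9, 2274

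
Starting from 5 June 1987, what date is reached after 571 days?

December 27, 1988

+366 (one year; includes Feb 29, 1988) → Jun 5, 1988 (205 left).
Jun has 30 days: +26 → Jul 1, 1988 (179 left).
Jul has 31 days: +31 → Aug 1, 1988 (148 left).
Aug has 31 days: +31 → Sep 1, 1988 (117 left).
Sep has 30 days: +30 → Oct 1, 1988 (87 left).
Oct has 31 days: +31 → Nov 1, 1988 (56 left).
Nov has 30 days: +30 → Dec 1, 1988 (26 left).
+26 → Dec 27, 1988.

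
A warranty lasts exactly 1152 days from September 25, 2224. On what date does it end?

November 21, 2227

+365 (one year) → Sep 25, 2225 (787 left).
+365 (one year) → Sep 25, 2226 (422 left).
+365 (one year) → Sep 25, 2227 (57 left).
Sep has 30 days: +6 → Oct 1, 2227 (51 left).
Oct has 31 days: +31 → Nov 1, 2227 (20 left).
+20 → Nov 21, 2227.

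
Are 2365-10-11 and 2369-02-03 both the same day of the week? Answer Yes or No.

Yes

From Oct 11, 2365 to Feb 3, 2369 is 1211 days.
1211 mod 7 = 0, so they are the same weekday.
(Oct 11, 2365 is a Monday; Feb 3, 2369 is a Monday.)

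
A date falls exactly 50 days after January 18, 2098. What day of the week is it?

Jan 18, 2098 is a Saturday.
50 mod 7 = 1, so 50 days after a Saturday is Saturday + 1 = Sunday.

Sunday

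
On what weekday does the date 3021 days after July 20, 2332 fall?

Sunday

First find the weekday of Jul 20, 2332. Doomsday rule: the anchor day for the 2300s is Wednesday. For year 32: 32÷12 = 2 r 8, and 8÷4 = 2, so 2+8+2 = 12.
Wednesday + 12 ≡ Monday — that's 2332's doomsday.
In July the doomsday date is Jul 11.
Jul 20 is 9 days after Jul 11; 9 mod 7 = 2, so Monday + 2 = Wednesday.
3021 mod 7 = 4, so 3021 days after a Wednesday is Wednesday + 4 = Sunday.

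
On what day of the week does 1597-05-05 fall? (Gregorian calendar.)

Doomsday rule: the anchor day for the 1500s is Wednesday. For year 97: 97÷12 = 8 r 1, and 1÷4 = 0, so 8+1+0 = 9.
Wednesday + 9 ≡ Friday — that's 1597's doomsday.
In May the doomsday date is May 9.
May 5 is 4 days before May 9; 4 mod 7 = 4, so Friday − 4 = Monday.

Monday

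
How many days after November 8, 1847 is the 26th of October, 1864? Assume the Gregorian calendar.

6197

Nov 8, 1847 → Nov 8, 1848: 366 days (Feb 29, 1848 is in that span).
Nov 8, 1848 → Nov 8, 1849: 365 days.
Nov 8, 1849 → Nov 8, 1850: 365 days.
Nov 8, 1850 → Nov 8, 1851: 365 days.
Nov 8, 1851 → Nov 8, 1852: 366 days (Feb 29, 1852 is in that span).
Nov 8, 1852 → Nov 8, 1853: 365 days.
Nov 8, 1853 → Nov 8, 1854: 365 days.
Nov 8, 1854 → Nov 8, 1855: 365 days.
Nov 8, 1855 → Nov 8, 1856: 366 days (Feb 29, 1856 is in that span).
Nov 8, 1856 → Nov 8, 1857: 365 days.
Nov 8, 1857 → Nov 8, 1858: 365 days.
Nov 8, 1858 → Nov 8, 1859: 365 days.
Nov 8, 1859 → Nov 8, 1860: 366 days (Feb 29, 1860 is in that span).
Nov 8, 1860 → Nov 8, 1861: 365 days.
Nov 8, 1861 → Nov 8, 1862: 365 days.
Nov 8, 1862 → Nov 8, 1863: 365 days.
Nov 8, 1863 → Dec 8, 1863: 30 days (November has 30).
Dec 8, 1863 → Jan 8, 1864: 31 days (December has 31).
Jan 8, 1864 → Feb 8, 1864: 31 days (January has 31).
Feb 8, 1864 → Mar 8, 1864: 29 days (February has 29).
Mar 8, 1864 → Apr 8, 1864: 31 days (March has 31).
Apr 8, 1864 → May 8, 1864: 30 days (April has 30).
May 8, 1864 → Jun 8, 1864: 31 days (May has 31).
Jun 8, 1864 → Jul 8, 1864: 30 days (June has 30).
Jul 8, 1864 → Aug 8, 1864: 31 days (July has 31).
Aug 8, 1864 → Sep 8, 1864: 31 days (August has 31).
Sep 8, 1864 → Oct 8, 1864: 30 days (September has 30).
Oct 8, 1864 → Oct 26, 1864: 18 days.
Total: 6197 days.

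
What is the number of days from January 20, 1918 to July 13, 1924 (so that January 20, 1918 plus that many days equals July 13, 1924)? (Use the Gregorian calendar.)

2366

Jan 20, 1918 → Jan 20, 1919: 365 days.
Jan 20, 1919 → Jan 20, 1920: 365 days.
Jan 20, 1920 → Jan 20, 1921: 366 days (Feb 29, 1920 is in that span).
Jan 20, 1921 → Jan 20, 1922: 365 days.
Jan 20, 1922 → Jan 20, 1923: 365 days.
Jan 20, 1923 → Jan 20, 1924: 365 days.
Jan 20, 1924 → Feb 20, 1924: 31 days (January has 31).
Feb 20, 1924 → Mar 20, 1924: 29 days (February has 29).
Mar 20, 1924 → Apr 20, 1924: 31 days (March has 31).
Apr 20, 1924 → May 20, 1924: 30 days (April has 30).
May 20, 1924 → Jun 20, 1924: 31 days (May has 31).
Jun 20, 1924 → Jul 13, 1924: 23 days.
Total: 2366 days.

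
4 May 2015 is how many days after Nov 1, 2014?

184

Nov 1, 2014 → Dec 1, 2014: 30 days (November has 30).
Dec 1, 2014 → Jan 1, 2015: 31 days (December has 31).
Jan 1, 2015 → Feb 1, 2015: 31 days (January has 31).
Feb 1, 2015 → Mar 1, 2015: 28 days (February has 28).
Mar 1, 2015 → Apr 1, 2015: 31 days (March has 31).
Apr 1, 2015 → May 1, 2015: 30 days (April has 30).
May 1, 2015 → May 4, 2015: 3 days.
Total: 184 days.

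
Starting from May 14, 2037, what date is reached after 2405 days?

December 14, 2043

+365 (one year) → May 14, 2038 (2040 left).
+365 (one year) → May 14, 2039 (1675 left).
+366 (one year; includes Feb 29, 2040) → May 14, 2040 (1309 left).
+365 (one year) → May 14, 2041 (944 left).
+365 (one year) → May 14, 2042 (579 left).
+365 (one year) → May 14, 2043 (214 left).
May has 31 days: +18 → Jun 1, 2043 (196 left).
Jun has 30 days: +30 → Jul 1, 2043 (166 left).
Jul has 31 days: +31 → Aug 1, 2043 (135 left).
Aug has 31 days: +31 → Sep 1, 2043 (104 left).
Sep has 30 days: +30 → Oct 1, 2043 (74 left).
Oct has 31 days: +31 → Nov 1, 2043 (43 left).
Nov has 30 days: +30 → Dec 1, 2043 (13 left).
+13 → Dec 14, 2043.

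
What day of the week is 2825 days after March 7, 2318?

Monday

Mar 7, 2318 is a Thursday.
2825 mod 7 = 4, so 2825 days after a Thursday is Thursday + 4 = Monday.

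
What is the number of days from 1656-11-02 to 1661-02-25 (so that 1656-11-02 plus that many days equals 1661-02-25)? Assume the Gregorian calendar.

1576

Nov 2, 1656 → Nov 2, 1657: 365 days.
Nov 2, 1657 → Nov 2, 1658: 365 days.
Nov 2, 1658 → Nov 2, 1659: 365 days.
Nov 2, 1659 → Nov 2, 1660: 366 days (Feb 29, 1660 is in that span).
Nov 2, 1660 → Dec 2, 1660: 30 days (November has 30).
Dec 2, 1660 → Jan 2, 1661: 31 days (December has 31).
Jan 2, 1661 → Feb 2, 1661: 31 days (January has 31).
Feb 2, 1661 → Feb 25, 1661: 23 days.
Total: 1576 days.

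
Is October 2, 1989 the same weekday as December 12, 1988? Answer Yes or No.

Yes

From Dec 12, 1988 to Oct 2, 1989 is 294 days.
294 mod 7 = 0, so they are the same weekday.
(Dec 12, 1988 is a Monday; Oct 2, 1989 is a Monday.)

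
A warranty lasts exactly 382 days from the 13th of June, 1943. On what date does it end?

Jun has 30 days: +18 → Jul 1, 1943 (364 left).
Jul has 31 days: +31 → Aug 1, 1943 (333 left).
Aug has 31 days: +31 → Sep 1, 1943 (302 left).
Sep has 30 days: +30 → Oct 1, 1943 (272 left).
Oct has 31 days: +31 → Nov 1, 1943 (241 left).
Nov has 30 days: +30 → Dec 1, 1943 (211 left).
Dec has 31 days: +31 → Jan 1, 1944 (180 left).
Jan has 31 days: +31 → Feb 1, 1944 (149 left).
Feb has 29 days: +29 → Mar 1, 1944 (120 left).
Mar has 31 days: +31 → Apr 1, 1944 (89 left).
Apr has 30 days: +30 → May 1, 1944 (59 left).
May has 31 days: +31 → Jun 1, 1944 (28 left).
+28 → Jun 29, 1944.

June 29, 1944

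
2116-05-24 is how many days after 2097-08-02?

6869

Aug 2, 2097 → Aug 2, 2098: 365 days.
Aug 2, 2098 → Aug 2, 2099: 365 days.
Aug 2, 2099 → Aug 2, 2100: 365 days.
Aug 2, 2100 → Aug 2, 2101: 365 days.
Aug 2, 2101 → Aug 2, 2102: 365 days.
Aug 2, 2102 → Aug 2, 2103: 365 days.
Aug 2, 2103 → Aug 2, 2104: 366 days (Feb 29, 2104 is in that span).
Aug 2, 2104 → Aug 2, 2105: 365 days.
Aug 2, 2105 → Aug 2, 2106: 365 days.
Aug 2, 2106 → Aug 2, 2107: 365 days.
Aug 2, 2107 → Aug 2, 2108: 366 days (Feb 29, 2108 is in that span).
Aug 2, 2108 → Aug 2, 2109: 365 days.
Aug 2, 2109 → Aug 2, 2110: 365 days.
Aug 2, 2110 → Aug 2, 2111: 365 days.
Aug 2, 2111 → Aug 2, 2112: 366 days (Feb 29, 2112 is in that span).
Aug 2, 2112 → Aug 2, 2113: 365 days.
Aug 2, 2113 → Aug 2, 2114: 365 days.
Aug 2, 2114 → Aug 2, 2115: 365 days.
Aug 2, 2115 → Sep 2, 2115: 31 days (August has 31).
Sep 2, 2115 → Oct 2, 2115: 30 days (September has 30).
Oct 2, 2115 → Nov 2, 2115: 31 days (October has 31).
Nov 2, 2115 → Dec 2, 2115: 30 days (November has 30).
Dec 2, 2115 → Jan 2, 2116: 31 days (December has 31).
Jan 2, 2116 → Feb 2, 2116: 31 days (January has 31).
Feb 2, 2116 → Mar 2, 2116: 29 days (February has 29).
Mar 2, 2116 → Apr 2, 2116: 31 days (March has 31).
Apr 2, 2116 → May 2, 2116: 30 days (April has 30).
May 2, 2116 → May 24, 2116: 22 days.
Total: 6869 days.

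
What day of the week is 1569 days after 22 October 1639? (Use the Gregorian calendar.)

Sunday

Oct 22, 1639 is a Saturday.
1569 mod 7 = 1, so 1569 days after a Saturday is Saturday + 1 = Sunday.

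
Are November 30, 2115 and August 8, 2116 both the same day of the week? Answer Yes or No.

From Nov 30, 2115 to Aug 8, 2116 is 252 days.
252 mod 7 = 0, so they are the same weekday.
(Nov 30, 2115 is a Saturday; Aug 8, 2116 is a Saturday.)

Yes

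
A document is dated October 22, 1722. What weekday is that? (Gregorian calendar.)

Thursday

Doomsday rule: the anchor day for the 1700s is Sunday. For year 22: 22÷12 = 1 r 10, and 10÷4 = 2, so 1+10+2 = 13.
Sunday + 13 ≡ Saturday — that's 1722's doomsday.
In October the doomsday date is Oct 10.
Oct 22 is 12 days after Oct 10; 12 mod 7 = 5, so Saturday + 5 = Thursday.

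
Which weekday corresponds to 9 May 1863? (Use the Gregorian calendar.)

Saturday

Doomsday rule: the anchor day for the 1800s is Friday. For year 63: 63÷12 = 5 r 3, and 3÷4 = 0, so 5+3+0 = 8.
Friday + 8 ≡ Saturday — that's 1863's doomsday.
In May the doomsday date is May 9.
May 9 is the doomsday itself: Saturday.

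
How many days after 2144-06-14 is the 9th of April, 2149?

Jun 14, 2144 → Jun 14, 2145: 365 days.
Jun 14, 2145 → Jun 14, 2146: 365 days.
Jun 14, 2146 → Jun 14, 2147: 365 days.
Jun 14, 2147 → Jun 14, 2148: 366 days (Feb 29, 2148 is in that span).
Jun 14, 2148 → Jul 14, 2148: 30 days (June has 30).
Jul 14, 2148 → Aug 14, 2148: 31 days (July has 31).
Aug 14, 2148 → Sep 14, 2148: 31 days (August has 31).
Sep 14, 2148 → Oct 14, 2148: 30 days (September has 30).
Oct 14, 2148 → Nov 14, 2148: 31 days (October has 31).
Nov 14, 2148 → Dec 14, 2148: 30 days (November has 30).
Dec 14, 2148 → Jan 14, 2149: 31 days (December has 31).
Jan 14, 2149 → Feb 14, 2149: 31 days (January has 31).
Feb 14, 2149 → Mar 14, 2149: 28 days (February has 28).
Mar 14, 2149 → Apr 9, 2149: 26 days.
Total: 1760 days.

1760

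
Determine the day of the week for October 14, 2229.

Wednesday

Doomsday rule: the anchor day for the 2200s is Friday. For year 29: 29÷12 = 2 r 5, and 5÷4 = 1, so 2+5+1 = 8.
Friday + 8 ≡ Saturday — that's 2229's doomsday.
In October the doomsday date is Oct 10.
Oct 14 is 4 days after Oct 10; 4 mod 7 = 4, so Saturday + 4 = Wednesday.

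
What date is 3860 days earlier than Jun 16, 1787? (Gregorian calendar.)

−365 (one year) → Jun 16, 1786 (3495 left).
−365 (one year) → Jun 16, 1785 (3130 left).
−365 (one year) → Jun 16, 1784 (2765 left).
−366 (one year; includes Feb 29, 1784) → Jun 16, 1783 (2399 left).
−365 (one year) → Jun 16, 1782 (2034 left).
−365 (one year) → Jun 16, 1781 (1669 left).
−365 (one year) → Jun 16, 1780 (1304 left).
−366 (one year; includes Feb 29, 1780) → Jun 16, 1779 (938 left).
−365 (one year) → Jun 16, 1778 (573 left).
−365 (one year) → Jun 16, 1777 (208 left).
−16 → May 31, 1777 (end of May, 31 days; 192 left).
−31 → Apr 30, 1777 (end of Apr, 30 days; 161 left).
−30 → Mar 31, 1777 (end of Mar, 31 days; 131 left).
−31 → Feb 28, 1777 (end of Feb, 28 days; 100 left).
−28 → Jan 31, 1777 (end of Jan, 31 days; 72 left).
−31 → Dec 31, 1776 (end of Dec, 31 days; 41 left).
−31 → Nov 30, 1776 (end of Nov, 30 days; 10 left).
−10 → Nov 20, 1776.

November 20, 1776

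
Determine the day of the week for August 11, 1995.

Friday

Doomsday rule: the anchor day for the 1900s is Wednesday. For year 95: 95÷12 = 7 r 11, and 11÷4 = 2, so 7+11+2 = 20.
Wednesday + 20 ≡ Tuesday — that's 1995's doomsday.
In August the doomsday date is Aug 8.
Aug 11 is 3 days after Aug 8; 3 mod 7 = 3, so Tuesday + 3 = Friday.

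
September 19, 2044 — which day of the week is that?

Doomsday rule: the anchor day for the 2000s is Tuesday. For year 44: 44÷12 = 3 r 8, and 8÷4 = 2, so 3+8+2 = 13.
Tuesday + 13 ≡ Monday — that's 2044's doomsday.
In September the doomsday date is Sep 5.
Sep 19 is 14 days after Sep 5; 14 mod 7 = 0, so Monday + 0 = Monday.

Monday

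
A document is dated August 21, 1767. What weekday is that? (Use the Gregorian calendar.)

Doomsday rule: the anchor day for the 1700s is Sunday. For year 67: 67÷12 = 5 r 7, and 7÷4 = 1, so 5+7+1 = 13.
Sunday + 13 ≡ Saturday — that's 1767's doomsday.
In August the doomsday date is Aug 8.
Aug 21 is 13 days after Aug 8; 13 mod 7 = 6, so Saturday + 6 = Friday.

Friday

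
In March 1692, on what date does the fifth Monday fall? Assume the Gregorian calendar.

March 1, 1692 is a Saturday.
The first Monday is therefore March 3 (2 days later).
The fifth Monday is 3 + 4×7 = March 31.

March 31, 1692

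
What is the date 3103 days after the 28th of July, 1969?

+365 (one year) → Jul 28, 1970 (2738 left).
+365 (one year) → Jul 28, 1971 (2373 left).
+366 (one year; includes Feb 29, 1972) → Jul 28, 1972 (2007 left).
+365 (one year) → Jul 28, 1973 (1642 left).
+365 (one year) → Jul 28, 1974 (1277 left).
+365 (one year) → Jul 28, 1975 (912 left).
+366 (one year; includes Feb 29, 1976) → Jul 28, 1976 (546 left).
+365 (one year) → Jul 28, 1977 (181 left).
Jul has 31 days: +4 → Aug 1, 1977 (177 left).
Aug has 31 days: +31 → Sep 1, 1977 (146 left).
Sep has 30 days: +30 → Oct 1, 1977 (116 left).
Oct has 31 days: +31 → Nov 1, 1977 (85 left).
Nov has 30 days: +30 → Dec 1, 1977 (55 left).
Dec has 31 days: +31 → Jan 1, 1978 (24 left).
+24 → Jan 25, 1978.

January 25, 1978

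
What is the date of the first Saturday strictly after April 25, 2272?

Apr 25, 2272 is a Thursday.
From Thursday to the next Saturday is 2 days.
Apr 25, 2272 + 2 = Apr 27, 2272.

April 27, 2272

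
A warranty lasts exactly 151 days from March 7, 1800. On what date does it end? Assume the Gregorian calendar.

Mar has 31 days: +25 → Apr 1, 1800 (126 left).
Apr has 30 days: +30 → May 1, 1800 (96 left).
May has 31 days: +31 → Jun 1, 1800 (65 left).
Jun has 30 days: +30 → Jul 1, 1800 (35 left).
Jul has 31 days: +31 → Aug 1, 1800 (4 left).
+4 → Aug 5, 1800.

August 5, 1800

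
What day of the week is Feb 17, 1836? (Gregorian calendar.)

Doomsday rule: the anchor day for the 1800s is Friday. For year 36: 36÷12 = 3 r 0, and 0÷4 = 0, so 3+0+0 = 3.
Friday + 3 ≡ Monday — that's 1836's doomsday.
In February the doomsday date is Feb 29 (1836 is a leap year (divisible by 4)).
Feb 17 is 12 days before Feb 29; 12 mod 7 = 5, so Monday − 5 = Wednesday.

Wednesday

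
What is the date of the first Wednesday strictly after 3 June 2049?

June 9, 2049

Jun 3, 2049 is a Thursday.
From Thursday to the next Wednesday is 6 days.
Jun 3, 2049 + 6 = Jun 9, 2049.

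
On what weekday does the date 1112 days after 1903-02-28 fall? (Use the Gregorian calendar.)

Friday

First find the weekday of Feb 28, 1903. Doomsday rule: the anchor day for the 1900s is Wednesday. For year 03: 3÷12 = 0 r 3, and 3÷4 = 0, so 0+3+0 = 3.
Wednesday + 3 ≡ Saturday — that's 1903's doomsday.
In February the doomsday date is Feb 28 (1903 is not a leap year).
Feb 28 is the doomsday itself: Saturday.
1112 mod 7 = 6, so 1112 days after a Saturday is Saturday + 6 = Friday.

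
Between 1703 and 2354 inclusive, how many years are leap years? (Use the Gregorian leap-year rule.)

158

Multiples of 4 in [1703,2354]: 163.
Of those, multiples of 100: 6 (not leap unless ÷400).
Multiples of 400: 1.
Leap years = 163 − 6 + 1 = 158.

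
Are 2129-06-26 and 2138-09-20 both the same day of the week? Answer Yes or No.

No

From Jun 26, 2129 to Sep 20, 2138 is 3373 days.
3373 mod 7 = 6, so they are different weekdays.
(Jun 26, 2129 is a Sunday; Sep 20, 2138 is a Saturday.)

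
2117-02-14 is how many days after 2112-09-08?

Sep 8, 2112 → Sep 8, 2113: 365 days.
Sep 8, 2113 → Sep 8, 2114: 365 days.
Sep 8, 2114 → Sep 8, 2115: 365 days.
Sep 8, 2115 → Sep 8, 2116: 366 days (Feb 29, 2116 is in that span).
Sep 8, 2116 → Oct 8, 2116: 30 days (September has 30).
Oct 8, 2116 → Nov 8, 2116: 31 days (October has 31).
Nov 8, 2116 → Dec 8, 2116: 30 days (November has 30).
Dec 8, 2116 → Jan 8, 2117: 31 days (December has 31).
Jan 8, 2117 → Feb 8, 2117: 31 days (January has 31).
Feb 8, 2117 → Feb 14, 2117: 6 days.
Total: 1620 days.

1620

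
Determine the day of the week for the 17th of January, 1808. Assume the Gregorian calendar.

Sunday

Doomsday rule: the anchor day for the 1800s is Friday. For year 08: 8÷12 = 0 r 8, and 8÷4 = 2, so 0+8+2 = 10.
Friday + 10 ≡ Monday — that's 1808's doomsday.
In January the doomsday date is Jan 4 (1808 is a leap year (divisible by 4)).
Jan 17 is 13 days after Jan 4; 13 mod 7 = 6, so Monday + 6 = Sunday.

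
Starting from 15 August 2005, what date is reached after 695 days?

+365 (one year) → Aug 15, 2006 (330 left).
Aug has 31 days: +17 → Sep 1, 2006 (313 left).
Sep has 30 days: +30 → Oct 1, 2006 (283 left).
Oct has 31 days: +31 → Nov 1, 2006 (252 left).
Nov has 30 days: +30 → Dec 1, 2006 (222 left).
Dec has 31 days: +31 → Jan 1, 2007 (191 left).
Jan has 31 days: +31 → Feb 1, 2007 (160 left).
Feb has 28 days: +28 → Mar 1, 2007 (132 left).
Mar has 31 days: +31 → Apr 1, 2007 (101 left).
Apr has 30 days: +30 → May 1, 2007 (71 left).
May has 31 days: +31 → Jun 1, 2007 (40 left).
Jun has 30 days: +30 → Jul 1, 2007 (10 left).
+10 → Jul 11, 2007.

July 11, 2007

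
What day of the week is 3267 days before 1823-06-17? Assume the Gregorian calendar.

Thursday

First find the weekday of Jun 17, 1823. Doomsday rule: the anchor day for the 1800s is Friday. For year 23: 23÷12 = 1 r 11, and 11÷4 = 2, so 1+11+2 = 14.
Friday + 14 ≡ Friday — that's 1823's doomsday.
In June the doomsday date is Jun 6.
Jun 17 is 11 days after Jun 6; 11 mod 7 = 4, so Friday + 4 = Tuesday.
3267 mod 7 = 5, so 3267 days before a Tuesday is Tuesday − 5 = Thursday.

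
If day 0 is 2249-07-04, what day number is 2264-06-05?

Jul 4, 2249 → Jul 4, 2250: 365 days.
Jul 4, 2250 → Jul 4, 2251: 365 days.
Jul 4, 2251 → Jul 4, 2252: 366 days (Feb 29, 2252 is in that span).
Jul 4, 2252 → Jul 4, 2253: 365 days.
Jul 4, 2253 → Jul 4, 2254: 365 days.
Jul 4, 2254 → Jul 4, 2255: 365 days.
Jul 4, 2255 → Jul 4, 2256: 366 days (Feb 29, 2256 is in that span).
Jul 4, 2256 → Jul 4, 2257: 365 days.
Jul 4, 2257 → Jul 4, 2258: 365 days.
Jul 4, 2258 → Jul 4, 2259: 365 days.
Jul 4, 2259 → Jul 4, 2260: 366 days (Feb 29, 2260 is in that span).
Jul 4, 2260 → Jul 4, 2261: 365 days.
Jul 4, 2261 → Jul 4, 2262: 365 days.
Jul 4, 2262 → Jul 4, 2263: 365 days.
Jul 4, 2263 → Aug 4, 2263: 31 days (July has 31).
Aug 4, 2263 → Sep 4, 2263: 31 days (August has 31).
Sep 4, 2263 → Oct 4, 2263: 30 days (September has 30).
Oct 4, 2263 → Nov 4, 2263: 31 days (October has 31).
Nov 4, 2263 → Dec 4, 2263: 30 days (November has 30).
Dec 4, 2263 → Jan 4, 2264: 31 days (December has 31).
Jan 4, 2264 → Feb 4, 2264: 31 days (January has 31).
Feb 4, 2264 → Mar 4, 2264: 29 days (February has 29).
Mar 4, 2264 → Apr 4, 2264: 31 days (March has 31).
Apr 4, 2264 → May 4, 2264: 30 days (April has 30).
May 4, 2264 → Jun 4, 2264: 31 days (May has 31).
Jun 4, 2264 → Jun 5, 2264: 1 days.
Total: 5450 days.

5450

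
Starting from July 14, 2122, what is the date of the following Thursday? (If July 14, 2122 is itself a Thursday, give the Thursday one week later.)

Jul 14, 2122 is a Tuesday.
From Tuesday to the next Thursday is 2 days.
Jul 14, 2122 + 2 = Jul 16, 2122.

July 16, 2122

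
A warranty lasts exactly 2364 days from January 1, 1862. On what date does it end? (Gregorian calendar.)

June 22, 1868

+365 (one year) → Jan 1, 1863 (1999 left).
+365 (one year) → Jan 1, 1864 (1634 left).
+366 (one year; includes Feb 29, 1864) → Jan 1, 1865 (1268 left).
+365 (one year) → Jan 1, 1866 (903 left).
+365 (one year) → Jan 1, 1867 (538 left).
+365 (one year) → Jan 1, 1868 (173 left).
Jan has 31 days: +31 → Feb 1, 1868 (142 left).
Feb has 29 days: +29 → Mar 1, 1868 (113 left).
Mar has 31 days: +31 → Apr 1, 1868 (82 left).
Apr has 30 days: +30 → May 1, 1868 (52 left).
May has 31 days: +31 → Jun 1, 1868 (21 left).
+21 → Jun 22, 1868.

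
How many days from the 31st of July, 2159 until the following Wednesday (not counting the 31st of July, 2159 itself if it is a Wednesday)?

Jul 31, 2159 is a Tuesday.
From Tuesday to the next Wednesday is 1 day.

1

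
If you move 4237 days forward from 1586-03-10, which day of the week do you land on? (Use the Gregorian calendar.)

Wednesday

Mar 10, 1586 is a Monday.
4237 mod 7 = 2, so 4237 days after a Monday is Monday + 2 = Wednesday.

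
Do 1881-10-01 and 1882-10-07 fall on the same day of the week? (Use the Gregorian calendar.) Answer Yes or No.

From Oct 1, 1881 to Oct 7, 1882 is 371 days.
371 mod 7 = 0, so they are the same weekday.
(Oct 1, 1881 is a Saturday; Oct 7, 1882 is a Saturday.)

Yes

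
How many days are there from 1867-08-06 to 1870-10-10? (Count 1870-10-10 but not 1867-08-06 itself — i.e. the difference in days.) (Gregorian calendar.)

Aug 6, 1867 → Aug 6, 1868: 366 days (Feb 29, 1868 is in that span).
Aug 6, 1868 → Aug 6, 1869: 365 days.
Aug 6, 1869 → Aug 6, 1870: 365 days.
Aug 6, 1870 → Sep 6, 1870: 31 days (August has 31).
Sep 6, 1870 → Oct 6, 1870: 30 days (September has 30).
Oct 6, 1870 → Oct 10, 1870: 4 days.
Total: 1161 days.

1161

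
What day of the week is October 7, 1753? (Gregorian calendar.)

Doomsday rule: the anchor day for the 1700s is Sunday. For year 53: 53÷12 = 4 r 5, and 5÷4 = 1, so 4+5+1 = 10.
Sunday + 10 ≡ Wednesday — that's 1753's doomsday.
In October the doomsday date is Oct 10.
Oct 7 is 3 days before Oct 10; 3 mod 7 = 3, so Wednesday − 3 = Sunday.

Sunday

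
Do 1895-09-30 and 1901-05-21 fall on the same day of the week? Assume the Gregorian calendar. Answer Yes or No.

No

From Sep 30, 1895 to May 21, 1901 is 2059 days.
2059 mod 7 = 1, so they are different weekdays.
(Sep 30, 1895 is a Monday; May 21, 1901 is a Tuesday.)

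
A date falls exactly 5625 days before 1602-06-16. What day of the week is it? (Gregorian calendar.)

Wednesday

First find the weekday of Jun 16, 1602. Doomsday rule: the anchor day for the 1600s is Tuesday. For year 02: 2÷12 = 0 r 2, and 2÷4 = 0, so 0+2+0 = 2.
Tuesday + 2 ≡ Thursday — that's 1602's doomsday.
In June the doomsday date is Jun 6.
Jun 16 is 10 days after Jun 6; 10 mod 7 = 3, so Thursday + 3 = Sunday.
5625 mod 7 = 4, so 5625 days before a Sunday is Sunday − 4 = Wednesday.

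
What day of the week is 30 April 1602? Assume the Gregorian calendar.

Doomsday rule: the anchor day for the 1600s is Tuesday. For year 02: 2÷12 = 0 r 2, and 2÷4 = 0, so 0+2+0 = 2.
Tuesday + 2 ≡ Thursday — that's 1602's doomsday.
In April the doomsday date is Apr 4.
Apr 30 is 26 days after Apr 4; 26 mod 7 = 5, so Thursday + 5 = Tuesday.

Tuesday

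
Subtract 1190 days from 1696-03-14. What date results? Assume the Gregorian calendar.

−366 (one year; includes Feb 29, 1696) → Mar 14, 1695 (824 left).
−365 (one year) → Mar 14, 1694 (459 left).
−365 (one year) → Mar 14, 1693 (94 left).
−14 → Feb 28, 1693 (end of Feb, 28 days; 80 left).
−28 → Jan 31, 1693 (end of Jan, 31 days; 52 left).
−31 → Dec 31, 1692 (end of Dec, 31 days; 21 left).
−21 → Dec 10, 1692.

December 10, 1692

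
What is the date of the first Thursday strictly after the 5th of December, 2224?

December 9, 2224

Dec 5, 2224 is a Sunday.
From Sunday to the next Thursday is 4 days.
Dec 5, 2224 + 4 = Dec 9, 2224.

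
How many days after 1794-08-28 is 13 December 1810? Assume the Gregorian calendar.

Aug 28, 1794 → Aug 28, 1795: 365 days.
Aug 28, 1795 → Aug 28, 1796: 366 days (Feb 29, 1796 is in that span).
Aug 28, 1796 → Aug 28, 1797: 365 days.
Aug 28, 1797 → Aug 28, 1798: 365 days.
Aug 28, 1798 → Aug 28, 1799: 365 days.
Aug 28, 1799 → Aug 28, 1800: 365 days.
Aug 28, 1800 → Aug 28, 1801: 365 days.
Aug 28, 1801 → Aug 28, 1802: 365 days.
Aug 28, 1802 → Aug 28, 1803: 365 days.
Aug 28, 1803 → Aug 28, 1804: 366 days (Feb 29, 1804 is in that span).
Aug 28, 1804 → Aug 28, 1805: 365 days.
Aug 28, 1805 → Aug 28, 1806: 365 days.
Aug 28, 1806 → Aug 28, 1807: 365 days.
Aug 28, 1807 → Aug 28, 1808: 366 days (Feb 29, 1808 is in that span).
Aug 28, 1808 → Aug 28, 1809: 365 days.
Aug 28, 1809 → Aug 28, 1810: 365 days.
Aug 28, 1810 → Sep 28, 1810: 31 days (August has 31).
Sep 28, 1810 → Oct 28, 1810: 30 days (September has 30).
Oct 28, 1810 → Nov 28, 1810: 31 days (October has 31).
Nov 28, 1810 → Dec 13, 1810: 15 days.
Total: 5950 days.

5950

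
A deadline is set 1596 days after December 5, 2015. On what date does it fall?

April 18, 2020

+366 (one year; includes Feb 29, 2016) → Dec 5, 2016 (1230 left).
+365 (one year) → Dec 5, 2017 (865 left).
+365 (one year) → Dec 5, 2018 (500 left).
+365 (one year) → Dec 5, 2019 (135 left).
Dec has 31 days: +27 → Jan 1, 2020 (108 left).
Jan has 31 days: +31 → Feb 1, 2020 (77 left).
Feb has 29 days: +29 → Mar 1, 2020 (48 left).
Mar has 31 days: +31 → Apr 1, 2020 (17 left).
+17 → Apr 18, 2020.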